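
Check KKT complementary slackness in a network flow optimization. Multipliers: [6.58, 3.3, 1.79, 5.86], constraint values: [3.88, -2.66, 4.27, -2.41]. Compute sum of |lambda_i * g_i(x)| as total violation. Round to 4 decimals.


KKT complementary slackness check:
lambda_1 * g_1 = 6.58 * 3.88 = 25.5304
lambda_2 * g_2 = 3.3 * -2.66 = -8.778
lambda_3 * g_3 = 1.79 * 4.27 = 7.6433
lambda_4 * g_4 = 5.86 * -2.41 = -14.1226
Total violation = 25.5304 + 8.778 + 7.6433 + 14.1226 = 56.0743


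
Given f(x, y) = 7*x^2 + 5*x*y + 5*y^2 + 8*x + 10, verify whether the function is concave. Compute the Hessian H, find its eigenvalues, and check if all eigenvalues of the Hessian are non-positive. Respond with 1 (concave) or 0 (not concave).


The Hessian of f(x,y) = 7*x^2 + 5*x*y + 5*y^2 + 8*x + 10 is:
H = [[14, 5], [5, 10]]
Trace = 14 + 10 = 24
Determinant = 14*10 - (5)^2 = 115
Discriminant = (24)^2 - 4*115 = 116.0
Eigenvalues: lambda_1 = 6.6148, lambda_2 = 17.3852
The function is not concave.

0


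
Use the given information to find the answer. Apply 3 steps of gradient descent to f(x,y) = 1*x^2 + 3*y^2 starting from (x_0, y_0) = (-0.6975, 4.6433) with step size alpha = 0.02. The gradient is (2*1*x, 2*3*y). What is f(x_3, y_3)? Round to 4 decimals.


Gradient descent on f(x,y) = 1*x^2 + 3*y^2.
Starting point: (-0.6975, 4.6433), alpha = 0.02
Step 1: grad_x = 2*1*-0.6975 = -1.395, grad_y = 2*3*4.6433 = 27.8598
  x_1 = -0.6975 - 0.02*-1.395 = -0.6696
  y_1 = 4.6433 - 0.02*27.8598 = 4.0861
Step 2: grad_x = 2*1*-0.6696 = -1.3392, grad_y = 2*3*4.0861 = 24.5166
  x_2 = -0.6696 - 0.02*-1.3392 = -0.6428
  y_2 = 4.0861 - 0.02*24.5166 = 3.5958
Step 3: grad_x = 2*1*-0.6428 = -1.2856, grad_y = 2*3*3.5958 = 21.5746
  x_3 = -0.6428 - 0.02*-1.2856 = -0.6171
  y_3 = 3.5958 - 0.02*21.5746 = 3.1643
f(-0.6171, 3.1643) = 1*(-0.6171)^2 + 3*3.1643^2 = 30.4188


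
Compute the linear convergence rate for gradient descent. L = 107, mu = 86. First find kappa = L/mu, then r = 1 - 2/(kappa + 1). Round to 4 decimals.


Step 1: Compute the condition number.
kappa = L/mu = 107/86 = 1.2442
Step 2: Compute the convergence rate.
r = 1 - 2/(kappa + 1) = 1 - 2*mu/(L + mu) = (L - mu)/(L + mu) = 21/193 = 0.1088


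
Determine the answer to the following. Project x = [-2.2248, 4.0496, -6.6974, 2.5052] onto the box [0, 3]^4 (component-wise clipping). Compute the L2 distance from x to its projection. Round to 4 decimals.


Project each component onto [0, 3].
clip(-2.2248) = 0.0, clip(4.0496) = 3.0, clip(-6.6974) = 0.0, clip(2.5052) = 2.5052
Projection = [0.0, 3.0, 0.0, 2.5052]
Squared diffs: [4.9497, 1.1017, 44.8552, 0.0]
Distance = sqrt(50.9066) = 7.1349


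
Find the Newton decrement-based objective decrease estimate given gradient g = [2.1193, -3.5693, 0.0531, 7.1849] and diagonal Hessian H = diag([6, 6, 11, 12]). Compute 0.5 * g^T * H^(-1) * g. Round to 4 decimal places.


Step 1: H is diagonal, so H^(-1) * g = [0.3532, -0.5949, 0.0048, 0.5987].
Step 2: g^T H^(-1) g = sum_i g_i^2 / H_ii
  = (2.1193)^2/6 + (-3.5693)^2/6 + (0.0531)^2/11 + (7.1849)^2/12
  = 0.7486 + 2.1233 + 0.0003 + 4.3019 = 7.174
Step 3: Objective decrease = 0.5 * g^T H^(-1) g = 3.587


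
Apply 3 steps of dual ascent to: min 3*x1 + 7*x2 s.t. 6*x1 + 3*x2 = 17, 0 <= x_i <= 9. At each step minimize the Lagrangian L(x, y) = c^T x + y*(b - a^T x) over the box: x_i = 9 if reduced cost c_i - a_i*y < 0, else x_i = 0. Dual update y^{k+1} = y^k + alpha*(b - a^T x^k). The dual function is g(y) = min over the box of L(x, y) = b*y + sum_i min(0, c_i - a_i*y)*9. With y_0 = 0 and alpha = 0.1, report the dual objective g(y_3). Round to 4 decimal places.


Dual ascent for LP: min 3*x1 + 7*x2, 6*x1 + 3*x2 = 17, 0 <= x_i <= 9
Step 1: y^k = 0.0, reduced costs: (3.0, 7.0)
  x^k = (0.0, 0.0), subgradient = b - a^T x = 17.0
  y^{k+1} = 0.0 + 0.1*17.0 = 1.7
Step 2: y^k = 1.7, reduced costs: (-7.2, 1.9)
  x^k = (9.0, 0.0), subgradient = b - a^T x = -37.0
  y^{k+1} = 1.7 + 0.1*-37.0 = -2.0
Step 3: y^k = -2.0, reduced costs: (15.0, 13.0)
  x^k = (0.0, 0.0), subgradient = b - a^T x = 17.0
  y^{k+1} = -2.0 + 0.1*17.0 = -0.3
Dual objective at y_3 = -0.3: reduced costs (4.8, 7.9), box minimizer x = (0.0, 0.0)
g(y_3) = b*y + (c1 - a1*y)*x1 + (c2 - a2*y)*x2 = 17*(-0.3) + 4.8*0.0 + 7.9*0.0 = -5.1 + 0.0 + 0.0 = -5.1


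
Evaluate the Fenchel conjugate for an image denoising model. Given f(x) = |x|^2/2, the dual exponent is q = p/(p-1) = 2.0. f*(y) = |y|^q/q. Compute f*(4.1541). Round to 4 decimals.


The conjugate exponent q satisfies 1/p + 1/q = 1.
p = 2, so q = 2/(2 - 1) = 2.0
|y|^q = 4.1541^2.0 = 17.2565
f*(4.1541) = 17.2565 / 2.0 = 8.6283


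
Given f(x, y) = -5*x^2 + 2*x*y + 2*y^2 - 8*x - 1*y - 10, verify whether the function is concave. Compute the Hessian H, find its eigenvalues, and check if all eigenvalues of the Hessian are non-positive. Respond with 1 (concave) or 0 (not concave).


The Hessian of f(x,y) = -5*x^2 + 2*x*y + 2*y^2 - 8*x - 1*y - 10 is:
H = [[-10, 2], [2, 4]]
Trace = -10 + 4 = -6
Determinant = -10*4 - (2)^2 = -44
Discriminant = (-6)^2 - 4*-44 = 212.0
Eigenvalues: lambda_1 = -10.2801, lambda_2 = 4.2801
The function is not concave.

0


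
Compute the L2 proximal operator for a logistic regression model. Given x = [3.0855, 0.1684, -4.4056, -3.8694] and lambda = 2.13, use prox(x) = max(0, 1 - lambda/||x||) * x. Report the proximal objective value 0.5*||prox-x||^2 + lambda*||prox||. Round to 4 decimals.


Step 1: Compute ||x||.
||x|| = 6.628
Step 2: Compute scaling factor.
scale = max(0, 1 - 2.13/6.628) = 0.6786
Step 3: prox(x) = [2.0939, 0.1143, -2.9898, -2.6259]
||prox(x)|| = 4.498
Step 4: Proximal objective.
0.5*||prox-x||^2 = 2.2685
lambda*||prox|| = 9.5807
Total = 11.8492


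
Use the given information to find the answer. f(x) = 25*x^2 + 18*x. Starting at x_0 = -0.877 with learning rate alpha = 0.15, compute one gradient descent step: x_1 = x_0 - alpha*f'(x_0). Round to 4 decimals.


We compute the gradient at x_0 and apply the update.
f'(x) = 50*x + 18
f'(-0.877) = 50*-0.877 + 18 = -25.85
x_1 = -0.877 - 0.15*-25.85 = 3.0005


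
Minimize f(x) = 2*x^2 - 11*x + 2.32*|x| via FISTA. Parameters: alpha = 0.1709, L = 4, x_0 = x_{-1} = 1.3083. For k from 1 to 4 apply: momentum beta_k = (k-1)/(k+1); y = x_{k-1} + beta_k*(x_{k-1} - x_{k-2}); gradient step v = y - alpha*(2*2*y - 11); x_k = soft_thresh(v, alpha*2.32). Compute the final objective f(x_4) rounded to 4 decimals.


FISTA on f(x) = 2*x^2 - 11*x + 2.32*|x|
L = 4, alpha = 0.1709
Iteration 1: beta = 0.0, y = 1.3083 + 0.0*(1.3083 - 1.3083) = 1.3083
  grad(y) = -5.7668, v = y - alpha*grad = 2.2938
  prox(v) = soft_thresh(2.2938, 0.3965) = 1.8974
Iteration 2: beta = 0.3333, y = 1.8974 + 0.3333*(1.8974 - 1.3083) = 2.0937
  grad(y) = -2.6252, v = y - alpha*grad = 2.5424
  prox(v) = soft_thresh(2.5424, 0.3965) = 2.1459
Iteration 3: beta = 0.5, y = 2.1459 + 0.5*(2.1459 - 1.8974) = 2.2701
  grad(y) = -1.9195, v = y - alpha*grad = 2.5982
  prox(v) = soft_thresh(2.5982, 0.3965) = 2.2017
Iteration 4: beta = 0.6, y = 2.2017 + 0.6*(2.2017 - 2.1459) = 2.2352
  grad(y) = -2.0593, v = y - alpha*grad = 2.5871
  prox(v) = soft_thresh(2.5871, 0.3965) = 2.1906
f(x_4) = 2*2.1906^2 - 11*2.1906 + 2.32*|2.1906| = -9.4169


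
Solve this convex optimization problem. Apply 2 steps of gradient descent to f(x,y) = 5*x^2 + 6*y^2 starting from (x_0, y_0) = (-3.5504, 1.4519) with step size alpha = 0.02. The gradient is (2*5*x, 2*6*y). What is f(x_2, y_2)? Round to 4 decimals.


Gradient descent on f(x,y) = 5*x^2 + 6*y^2.
Starting point: (-3.5504, 1.4519), alpha = 0.02
Step 1: grad_x = 2*5*-3.5504 = -35.504, grad_y = 2*6*1.4519 = 17.4228
  x_1 = -3.5504 - 0.02*-35.504 = -2.8403
  y_1 = 1.4519 - 0.02*17.4228 = 1.1034
Step 2: grad_x = 2*5*-2.8403 = -28.4032, grad_y = 2*6*1.1034 = 13.2413
  x_2 = -2.8403 - 0.02*-28.4032 = -2.2723
  y_2 = 1.1034 - 0.02*13.2413 = 0.8386
f(-2.2723, 0.8386) = 5*(-2.2723)^2 + 6*0.8386^2 = 30.0354


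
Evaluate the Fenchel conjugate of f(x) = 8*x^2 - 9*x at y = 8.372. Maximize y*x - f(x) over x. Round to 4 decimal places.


f*(y) = sup_x {y*x - a*x^2 - b*x} = sup_x {(y-b)*x - a*x^2}
FOC: (y - b) - 2a*x = 0 => x* = (y - b)/(2a)
x* = (8.372 + 9)/(2*8) = 1.0858
f*(8.372) = (y-b)^2/(4a) = (8.372 + 9)^2/(4*8)
= 301.7864/32 = 9.4308


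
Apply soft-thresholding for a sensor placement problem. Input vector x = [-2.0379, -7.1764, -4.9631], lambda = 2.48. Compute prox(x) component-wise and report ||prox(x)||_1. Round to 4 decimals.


Soft-thresholding with lambda = 2.48:
prox(-2.0379) = sign(-2.0379)*max(|-2.0379| - 2.48, 0) = 0.0
prox(-7.1764) = sign(-7.1764)*max(|-7.1764| - 2.48, 0) = -4.6964
prox(-4.9631) = sign(-4.9631)*max(|-4.9631| - 2.48, 0) = -2.4831
prox(x) = [0.0, -4.6964, -2.4831]
||prox(x)||_1 = 0.0 + 4.6964 + 2.4831 = 7.1795


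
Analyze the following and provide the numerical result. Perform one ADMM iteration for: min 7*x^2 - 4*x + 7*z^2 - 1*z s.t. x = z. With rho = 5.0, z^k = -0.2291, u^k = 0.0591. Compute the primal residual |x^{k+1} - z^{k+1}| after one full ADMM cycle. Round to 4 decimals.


ADMM iteration with rho = 5.0, z^k = -0.2291, u^k = 0.0591
Step 1: x-update.
Minimize 7*x^2 - 4*x + (5.0/2)*(x + 0.2291 + 0.0591)^2
FOC: (2*7 + 5.0)*x = 4 + 5.0*(-0.2291 - 0.0591)
x^{k+1} = 0.1347
Step 2: z-update.
Minimize 7*z^2 - 1*z + (5.0/2)*(0.1347 - z + 0.0591)^2
FOC: (2*7 + 5.0)*z = 1 + 5.0*(0.1347 + 0.0591)
z^{k+1} = 0.1036
Step 3: u-update.
u^{k+1} = 0.0591 + 0.1347 - 0.1036 = 0.0902
Step 4: Primal residual = |0.1347 - 0.1036| = 0.0311


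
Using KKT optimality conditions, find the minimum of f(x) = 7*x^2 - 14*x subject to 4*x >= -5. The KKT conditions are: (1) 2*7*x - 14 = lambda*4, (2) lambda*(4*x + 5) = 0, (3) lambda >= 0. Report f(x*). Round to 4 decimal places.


Step 1: Try lambda = 0 (constraint inactive).
Stationarity: 2*7*x - 14 = 0
x* = 14/(2*7) = 1.0
Check constraint: 4*1.0 = 4.0 >= -5 -- satisfied.
Step 2: Compute optimal value.
f(x*) = 7*1.0^2 - 14*1.0 = -7.0


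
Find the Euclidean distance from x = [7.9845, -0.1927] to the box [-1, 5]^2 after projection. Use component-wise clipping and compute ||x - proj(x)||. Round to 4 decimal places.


Project each component onto [-1, 5].
clip(7.9845) = 5.0, clip(-0.1927) = -0.1927
Projection = [5.0, -0.1927]
Squared diffs: [8.9072, 0.0]
Distance = sqrt(8.9072) = 2.9845


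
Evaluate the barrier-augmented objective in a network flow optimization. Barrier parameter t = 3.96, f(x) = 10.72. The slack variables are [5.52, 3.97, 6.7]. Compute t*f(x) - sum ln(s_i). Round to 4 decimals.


Step 1: Compute log-barrier.
ln values: [1.7084, 1.3788, 1.9021]
phi = -(1.7084 + 1.3788 + 1.9021) = -4.9893
Step 2: Compute augmented objective.
t*f(x) = 3.96*10.72 = 42.4512
Total = 42.4512 - 4.9893 = 37.4619


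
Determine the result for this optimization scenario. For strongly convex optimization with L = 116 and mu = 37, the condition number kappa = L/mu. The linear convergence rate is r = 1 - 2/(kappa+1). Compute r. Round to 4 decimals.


Step 1: Compute the condition number.
kappa = L/mu = 116/37 = 3.1351
Step 2: Compute the convergence rate.
r = 1 - 2/(kappa + 1) = 1 - 2*mu/(L + mu) = (L - mu)/(L + mu) = 79/153 = 0.5163


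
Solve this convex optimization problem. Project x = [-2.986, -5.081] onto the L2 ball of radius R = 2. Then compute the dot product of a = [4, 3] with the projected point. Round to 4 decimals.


Step 1: Compute ||x|| (intermediates to 6 decimals).
||x|| = sqrt((-2.986)^2 + (-5.081)^2) = 5.89345
Step 2: Project.
Since ||x|| > R, scale = R/||x|| = 2/5.89345 = 0.33936, proj(x) = scale * x
proj(x) = [-1.013329, -1.724288]
Step 3: Dot product.
a^T * proj(x) = 4*(-1.013329) + 3*(-1.724288) = -9.2262


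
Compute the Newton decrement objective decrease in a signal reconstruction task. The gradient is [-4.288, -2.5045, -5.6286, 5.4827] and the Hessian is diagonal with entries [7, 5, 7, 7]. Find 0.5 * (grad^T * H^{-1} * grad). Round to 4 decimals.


Step 1: H is diagonal, so H^(-1) * g = [-0.6126, -0.5009, -0.8041, 0.7832].
Step 2: g^T H^(-1) g = sum_i g_i^2 / H_ii
  = (-4.288)^2/7 + (-2.5045)^2/5 + (-5.6286)^2/7 + (5.4827)^2/7
  = 2.6267 + 1.2545 + 4.5259 + 4.2943 = 12.7014
Step 3: Objective decrease = 0.5 * g^T H^(-1) g = 6.3507


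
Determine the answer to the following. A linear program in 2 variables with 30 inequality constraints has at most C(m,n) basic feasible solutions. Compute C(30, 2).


Each vertex corresponds to some choice of n active constraints out of m, so the number of vertices is at most C(m, n) = m! / (n!(m-n)!).
m = 30, n = 2
Numerator: 30 * 29
Denominator: 2! = 2
C(30, 2) = 435


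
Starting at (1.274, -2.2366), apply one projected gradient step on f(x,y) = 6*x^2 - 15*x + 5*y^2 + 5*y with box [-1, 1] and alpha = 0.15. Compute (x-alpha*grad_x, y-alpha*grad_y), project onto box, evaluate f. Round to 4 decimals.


Step 1: Compute gradient at (1.274, -2.2366).
grad_x = 2*6*1.274 - 15 = 0.288
grad_y = 2*5*-2.2366 + 5 = -17.366
Step 2: Gradient step.
x_raw = 1.274 - 0.15*0.288 = 1.2308
y_raw = -2.2366 - 0.15*-17.366 = 0.3683
Step 3: Project onto [-1, 1].
x_proj = clip(1.2308) = 1.0
y_proj = clip(0.3683) = 0.3683
Step 4: Evaluate f.
f(1.0, 0.3683) = -6.4803


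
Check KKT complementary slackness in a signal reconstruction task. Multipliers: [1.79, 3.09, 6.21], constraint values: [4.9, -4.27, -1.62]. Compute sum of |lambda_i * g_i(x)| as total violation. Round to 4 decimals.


KKT complementary slackness check:
lambda_1 * g_1 = 1.79 * 4.9 = 8.771
lambda_2 * g_2 = 3.09 * -4.27 = -13.1943
lambda_3 * g_3 = 6.21 * -1.62 = -10.0602
Total violation = 8.771 + 13.1943 + 10.0602 = 32.0255


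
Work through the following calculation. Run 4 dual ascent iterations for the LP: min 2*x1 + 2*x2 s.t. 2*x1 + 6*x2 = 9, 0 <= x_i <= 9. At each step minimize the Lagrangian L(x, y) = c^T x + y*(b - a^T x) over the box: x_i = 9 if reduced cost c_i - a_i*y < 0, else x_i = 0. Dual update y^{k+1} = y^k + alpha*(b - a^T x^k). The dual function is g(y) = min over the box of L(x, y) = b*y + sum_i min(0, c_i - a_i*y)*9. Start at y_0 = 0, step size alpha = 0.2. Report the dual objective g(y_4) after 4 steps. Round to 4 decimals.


Dual ascent for LP: min 2*x1 + 2*x2, 2*x1 + 6*x2 = 9, 0 <= x_i <= 9
Step 1: y^k = 0.0, reduced costs: (2.0, 2.0)
  x^k = (0.0, 0.0), subgradient = b - a^T x = 9.0
  y^{k+1} = 0.0 + 0.2*9.0 = 1.8
Step 2: y^k = 1.8, reduced costs: (-1.6, -8.8)
  x^k = (9.0, 9.0), subgradient = b - a^T x = -63.0
  y^{k+1} = 1.8 + 0.2*-63.0 = -10.8
Step 3: y^k = -10.8, reduced costs: (23.6, 66.8)
  x^k = (0.0, 0.0), subgradient = b - a^T x = 9.0
  y^{k+1} = -10.8 + 0.2*9.0 = -9.0
Step 4: y^k = -9.0, reduced costs: (20.0, 56.0)
  x^k = (0.0, 0.0), subgradient = b - a^T x = 9.0
  y^{k+1} = -9.0 + 0.2*9.0 = -7.2
Dual objective at y_4 = -7.2: reduced costs (16.4, 45.2), box minimizer x = (0.0, 0.0)
g(y_4) = b*y + (c1 - a1*y)*x1 + (c2 - a2*y)*x2 = 9*(-7.2) + 16.4*0.0 + 45.2*0.0 = -64.8 + 0.0 + 0.0 = -64.8


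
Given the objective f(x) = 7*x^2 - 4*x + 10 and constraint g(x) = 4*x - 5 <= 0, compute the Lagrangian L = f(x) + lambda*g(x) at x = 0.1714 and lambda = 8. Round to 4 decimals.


Step 1: Evaluate f(x).
f(0.1714) = 7*0.1714^2 - 4*0.1714 + 10 = 9.52
Step 2: Evaluate g(x).
g(0.1714) = 4*0.1714 - 5 = -4.3144
Step 3: Compute Lagrangian.
L = 9.52 + 8*-4.3144 = -24.9952


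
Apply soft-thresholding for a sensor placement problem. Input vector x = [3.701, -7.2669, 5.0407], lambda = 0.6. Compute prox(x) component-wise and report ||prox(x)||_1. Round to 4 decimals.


Soft-thresholding with lambda = 0.6:
prox(3.701) = sign(3.701)*max(|3.701| - 0.6, 0) = 3.101
prox(-7.2669) = sign(-7.2669)*max(|-7.2669| - 0.6, 0) = -6.6669
prox(5.0407) = sign(5.0407)*max(|5.0407| - 0.6, 0) = 4.4407
prox(x) = [3.101, -6.6669, 4.4407]
||prox(x)||_1 = 3.101 + 6.6669 + 4.4407 = 14.2086


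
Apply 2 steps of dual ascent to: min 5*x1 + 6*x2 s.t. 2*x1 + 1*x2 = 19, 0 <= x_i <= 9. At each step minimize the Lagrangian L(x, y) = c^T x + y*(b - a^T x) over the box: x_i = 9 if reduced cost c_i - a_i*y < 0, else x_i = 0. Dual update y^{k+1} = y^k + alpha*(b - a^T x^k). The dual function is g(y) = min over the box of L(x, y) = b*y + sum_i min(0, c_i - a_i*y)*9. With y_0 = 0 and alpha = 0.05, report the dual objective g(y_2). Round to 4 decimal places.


Dual ascent for LP: min 5*x1 + 6*x2, 2*x1 + 1*x2 = 19, 0 <= x_i <= 9
Step 1: y^k = 0.0, reduced costs: (5.0, 6.0)
  x^k = (0.0, 0.0), subgradient = b - a^T x = 19.0
  y^{k+1} = 0.0 + 0.05*19.0 = 0.95
Step 2: y^k = 0.95, reduced costs: (3.1, 5.05)
  x^k = (0.0, 0.0), subgradient = b - a^T x = 19.0
  y^{k+1} = 0.95 + 0.05*19.0 = 1.9
Dual objective at y_2 = 1.9: reduced costs (1.2, 4.1), box minimizer x = (0.0, 0.0)
g(y_2) = b*y + (c1 - a1*y)*x1 + (c2 - a2*y)*x2 = 19*1.9 + 1.2*0.0 + 4.1*0.0 = 36.1 + 0.0 + 0.0 = 36.1


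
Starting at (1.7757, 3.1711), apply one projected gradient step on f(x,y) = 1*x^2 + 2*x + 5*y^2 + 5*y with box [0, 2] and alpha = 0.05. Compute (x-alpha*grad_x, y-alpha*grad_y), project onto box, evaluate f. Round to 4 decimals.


Step 1: Compute gradient at (1.7757, 3.1711).
grad_x = 2*1*1.7757 + 2 = 5.5514
grad_y = 2*5*3.1711 + 5 = 36.711
Step 2: Gradient step.
x_raw = 1.7757 - 0.05*5.5514 = 1.4981
y_raw = 3.1711 - 0.05*36.711 = 1.3356
Step 3: Project onto [0, 2].
x_proj = clip(1.4981) = 1.4981
y_proj = clip(1.3356) = 1.3356
Step 4: Evaluate f.
f(1.4981, 1.3356) = 20.8369


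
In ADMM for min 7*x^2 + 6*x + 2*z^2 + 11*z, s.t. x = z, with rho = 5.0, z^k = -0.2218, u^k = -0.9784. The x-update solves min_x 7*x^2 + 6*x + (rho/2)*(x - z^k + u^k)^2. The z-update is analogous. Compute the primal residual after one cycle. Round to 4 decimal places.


ADMM iteration with rho = 5.0, z^k = -0.2218, u^k = -0.9784
Step 1: x-update.
Minimize 7*x^2 + 6*x + (5.0/2)*(x + 0.2218 - 0.9784)^2
FOC: (2*7 + 5.0)*x = -6 + 5.0*(-0.2218 + 0.9784)
x^{k+1} = -0.1167
Step 2: z-update.
Minimize 2*z^2 + 11*z + (5.0/2)*(-0.1167 - z - 0.9784)^2
FOC: (2*2 + 5.0)*z = -11 + 5.0*(-0.1167 - 0.9784)
z^{k+1} = -1.8306
Step 3: u-update.
u^{k+1} = -0.9784 - 0.1167 + 1.8306 = 0.7355
Step 4: Primal residual = |-0.1167 + 1.8306| = 1.7139


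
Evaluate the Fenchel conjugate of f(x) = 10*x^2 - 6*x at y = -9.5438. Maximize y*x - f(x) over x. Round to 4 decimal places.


f*(y) = sup_x {y*x - a*x^2 - b*x} = sup_x {(y-b)*x - a*x^2}
FOC: (y - b) - 2a*x = 0 => x* = (y - b)/(2a)
x* = (-9.5438 + 6)/(2*10) = -0.1772
f*(-9.5438) = (y-b)^2/(4a) = (-9.5438 + 6)^2/(4*10)
= 12.5585/40 = 0.314


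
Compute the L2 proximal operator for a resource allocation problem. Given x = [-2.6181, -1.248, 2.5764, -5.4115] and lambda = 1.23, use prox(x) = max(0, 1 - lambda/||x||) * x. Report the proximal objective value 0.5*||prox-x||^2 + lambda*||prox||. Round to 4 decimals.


Step 1: Compute ||x||.
||x|| = 6.6584
Step 2: Compute scaling factor.
scale = max(0, 1 - 1.23/6.6584) = 0.8153
Step 3: prox(x) = [-2.1345, -1.0175, 2.1005, -4.4118]
||prox(x)|| = 5.4284
Step 4: Proximal objective.
0.5*||prox-x||^2 = 0.7565
lambda*||prox|| = 6.6769
Total = 7.4334


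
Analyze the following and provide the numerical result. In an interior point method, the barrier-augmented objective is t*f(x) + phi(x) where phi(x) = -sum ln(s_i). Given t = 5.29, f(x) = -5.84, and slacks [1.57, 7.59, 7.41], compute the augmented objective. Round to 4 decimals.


Step 1: Compute log-barrier.
ln values: [0.4511, 2.0268, 2.0028]
phi = -(0.4511 + 2.0268 + 2.0028) = -4.4807
Step 2: Compute augmented objective.
t*f(x) = 5.29*-5.84 = -30.8936
Total = -30.8936 - 4.4807 = -35.3743


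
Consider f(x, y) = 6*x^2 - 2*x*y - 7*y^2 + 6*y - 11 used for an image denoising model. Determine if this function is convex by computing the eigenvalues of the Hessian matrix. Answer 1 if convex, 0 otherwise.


The Hessian of f(x,y) = 6*x^2 - 2*x*y - 7*y^2 + 6*y - 11 is:
H = [[12, -2], [-2, -14]]
Trace = 12 - 14 = -2
Determinant = 12*-14 - (-2)^2 = -172
Discriminant = (-2)^2 - 4*-172 = 692.0
Eigenvalues: lambda_1 = -14.1529, lambda_2 = 12.1529
The function is not convex.

0


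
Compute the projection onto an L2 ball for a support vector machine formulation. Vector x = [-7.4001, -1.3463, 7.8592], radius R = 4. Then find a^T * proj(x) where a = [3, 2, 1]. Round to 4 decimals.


Step 1: Compute ||x|| (intermediates to 6 decimals).
||x|| = sqrt((-7.4001)^2 + (-1.3463)^2 + 7.8592^2) = 10.878466
Step 2: Project.
Since ||x|| > R, scale = R/||x|| = 4/10.878466 = 0.367699, proj(x) = scale * x
proj(x) = [-2.721009, -0.495033, 2.88982]
Step 3: Dot product.
a^T * proj(x) = 3*(-2.721009) + 2*(-0.495033) + 1*2.88982 = -6.2633


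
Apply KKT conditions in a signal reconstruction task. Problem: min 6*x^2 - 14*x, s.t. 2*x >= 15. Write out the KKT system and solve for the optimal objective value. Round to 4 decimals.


Step 1: Try lambda = 0 (constraint inactive).
x_unc = 14/(2*6) = 1.1667
Check: 2*1.1667 = 2.3334 < 15 -- violated!
Step 2: Constraint must be active: 2*x = 15
x* = 15/2 = 7.5
lambda = (2*6*7.5 - 14)/2 = 38.0
Step 3: Compute optimal value.
f(x*) = 6*7.5^2 - 14*7.5 = 232.5


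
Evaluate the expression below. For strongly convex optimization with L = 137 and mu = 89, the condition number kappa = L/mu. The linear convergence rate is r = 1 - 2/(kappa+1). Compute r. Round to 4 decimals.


Step 1: Compute the condition number.
kappa = L/mu = 137/89 = 1.5393
Step 2: Compute the convergence rate.
r = 1 - 2/(kappa + 1) = 1 - 2*mu/(L + mu) = (L - mu)/(L + mu) = 48/226 = 0.2124


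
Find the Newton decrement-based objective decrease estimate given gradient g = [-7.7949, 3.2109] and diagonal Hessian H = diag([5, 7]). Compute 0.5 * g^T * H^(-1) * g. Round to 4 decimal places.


Step 1: H is diagonal, so H^(-1) * g = [-1.559, 0.4587].
Step 2: g^T H^(-1) g = sum_i g_i^2 / H_ii
  = (-7.7949)^2/5 + (3.2109)^2/7
  = 12.1521 + 1.4728 = 13.6249
Step 3: Objective decrease = 0.5 * g^T H^(-1) g = 6.8125


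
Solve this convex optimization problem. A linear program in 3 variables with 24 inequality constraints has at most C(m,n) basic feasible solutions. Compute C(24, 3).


Each vertex corresponds to some choice of n active constraints out of m, so the number of vertices is at most C(m, n) = m! / (n!(m-n)!).
m = 24, n = 3
Numerator: 24 * 23 * 22
Denominator: 3! = 6
C(24, 3) = 2024


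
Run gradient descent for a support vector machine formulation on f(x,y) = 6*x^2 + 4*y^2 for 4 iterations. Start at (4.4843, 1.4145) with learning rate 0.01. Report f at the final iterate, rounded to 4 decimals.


Gradient descent on f(x,y) = 6*x^2 + 4*y^2.
Starting point: (4.4843, 1.4145), alpha = 0.01
Step 1: grad_x = 2*6*4.4843 = 53.8116, grad_y = 2*4*1.4145 = 11.316
  x_1 = 4.4843 - 0.01*53.8116 = 3.9462
  y_1 = 1.4145 - 0.01*11.316 = 1.3013
Step 2: grad_x = 2*6*3.9462 = 47.3542, grad_y = 2*4*1.3013 = 10.4107
  x_2 = 3.9462 - 0.01*47.3542 = 3.4726
  y_2 = 1.3013 - 0.01*10.4107 = 1.1972
Step 3: grad_x = 2*6*3.4726 = 41.6717, grad_y = 2*4*1.1972 = 9.5779
  x_3 = 3.4726 - 0.01*41.6717 = 3.0559
  y_3 = 1.1972 - 0.01*9.5779 = 1.1015
Step 4: grad_x = 2*6*3.0559 = 36.6711, grad_y = 2*4*1.1015 = 8.8116
  x_4 = 3.0559 - 0.01*36.6711 = 2.6892
  y_4 = 1.1015 - 0.01*8.8116 = 1.0133
f(2.6892, 1.0133) = 6*2.6892^2 + 4*1.0133^2 = 47.4986


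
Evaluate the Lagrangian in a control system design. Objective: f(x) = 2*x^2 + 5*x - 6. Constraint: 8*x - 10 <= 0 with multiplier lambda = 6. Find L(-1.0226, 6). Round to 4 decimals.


Step 1: Evaluate f(x).
f(-1.0226) = 2*(-1.0226)^2 + 5*(-1.0226) - 6 = -9.0216
Step 2: Evaluate g(x).
g(-1.0226) = 8*-1.0226 - 10 = -18.1808
Step 3: Compute Lagrangian.
L = -9.0216 + 6*-18.1808 = -118.1064


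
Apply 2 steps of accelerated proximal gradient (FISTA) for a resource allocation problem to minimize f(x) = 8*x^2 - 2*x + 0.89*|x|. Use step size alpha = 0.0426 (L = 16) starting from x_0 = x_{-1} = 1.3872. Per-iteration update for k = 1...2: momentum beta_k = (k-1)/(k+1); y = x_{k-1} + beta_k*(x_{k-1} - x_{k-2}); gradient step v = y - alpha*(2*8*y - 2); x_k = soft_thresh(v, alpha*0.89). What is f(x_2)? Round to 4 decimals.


FISTA on f(x) = 8*x^2 - 2*x + 0.89*|x|
L = 16, alpha = 0.0426
Iteration 1: beta = 0.0, y = 1.3872 + 0.0*(1.3872 - 1.3872) = 1.3872
  grad(y) = 20.1952, v = y - alpha*grad = 0.5269
  prox(v) = soft_thresh(0.5269, 0.0379) = 0.489
Iteration 2: beta = 0.3333, y = 0.489 + 0.3333*(0.489 - 1.3872) = 0.1896
  grad(y) = 1.033, v = y - alpha*grad = 0.1456
  prox(v) = soft_thresh(0.1456, 0.0379) = 0.1076
f(x_2) = 8*0.1076^2 - 2*0.1076 + 0.89*|0.1076| = -0.0268


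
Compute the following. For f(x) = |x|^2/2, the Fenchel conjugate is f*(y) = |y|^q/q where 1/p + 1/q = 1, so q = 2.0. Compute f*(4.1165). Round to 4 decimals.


The conjugate exponent q satisfies 1/p + 1/q = 1.
p = 2, so q = 2/(2 - 1) = 2.0
|y|^q = 4.1165^2.0 = 16.9456
f*(4.1165) = 16.9456 / 2.0 = 8.4728


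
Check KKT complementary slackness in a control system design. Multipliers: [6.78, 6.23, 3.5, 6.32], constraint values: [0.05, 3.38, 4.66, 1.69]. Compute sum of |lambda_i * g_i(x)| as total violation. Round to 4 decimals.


KKT complementary slackness check:
lambda_1 * g_1 = 6.78 * 0.05 = 0.339
lambda_2 * g_2 = 6.23 * 3.38 = 21.0574
lambda_3 * g_3 = 3.5 * 4.66 = 16.31
lambda_4 * g_4 = 6.32 * 1.69 = 10.6808
Total violation = 0.339 + 21.0574 + 16.31 + 10.6808 = 48.3872


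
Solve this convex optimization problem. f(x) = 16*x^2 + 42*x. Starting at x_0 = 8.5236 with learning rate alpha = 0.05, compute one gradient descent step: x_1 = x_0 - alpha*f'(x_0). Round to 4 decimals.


We compute the gradient at x_0 and apply the update.
f'(x) = 32*x + 42
f'(8.5236) = 32*8.5236 + 42 = 314.7552
x_1 = 8.5236 - 0.05*314.7552 = -7.2142


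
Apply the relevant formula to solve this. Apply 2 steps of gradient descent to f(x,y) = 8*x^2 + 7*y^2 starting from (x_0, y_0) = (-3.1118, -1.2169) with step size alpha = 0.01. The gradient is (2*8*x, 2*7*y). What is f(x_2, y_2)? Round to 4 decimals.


Gradient descent on f(x,y) = 8*x^2 + 7*y^2.
Starting point: (-3.1118, -1.2169), alpha = 0.01
Step 1: grad_x = 2*8*-3.1118 = -49.7888, grad_y = 2*7*-1.2169 = -17.0366
  x_1 = -3.1118 - 0.01*-49.7888 = -2.6139
  y_1 = -1.2169 - 0.01*-17.0366 = -1.0465
Step 2: grad_x = 2*8*-2.6139 = -41.8226, grad_y = 2*7*-1.0465 = -14.6515
  x_2 = -2.6139 - 0.01*-41.8226 = -2.1957
  y_2 = -1.0465 - 0.01*-14.6515 = -0.9
f(-2.1957, -0.9) = 8*(-2.1957)^2 + 7*(-0.9)^2 = 44.2385


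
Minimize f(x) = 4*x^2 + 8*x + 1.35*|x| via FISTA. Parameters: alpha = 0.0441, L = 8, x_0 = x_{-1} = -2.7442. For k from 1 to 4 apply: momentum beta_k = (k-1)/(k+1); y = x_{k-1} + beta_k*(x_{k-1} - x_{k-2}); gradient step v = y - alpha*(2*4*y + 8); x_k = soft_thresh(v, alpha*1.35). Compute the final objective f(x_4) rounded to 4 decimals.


FISTA on f(x) = 4*x^2 + 8*x + 1.35*|x|
L = 8, alpha = 0.0441
Iteration 1: beta = 0.0, y = -2.7442 + 0.0*(-2.7442 + 2.7442) = -2.7442
  grad(y) = -13.9536, v = y - alpha*grad = -2.1288
  prox(v) = soft_thresh(-2.1288, 0.0595) = -2.0693
Iteration 2: beta = 0.3333, y = -2.0693 + 0.3333*(-2.0693 + 2.7442) = -1.8443
  grad(y) = -6.7548, v = y - alpha*grad = -1.5465
  prox(v) = soft_thresh(-1.5465, 0.0595) = -1.4869
Iteration 3: beta = 0.5, y = -1.4869 + 0.5*(-1.4869 + 2.0693) = -1.1957
  grad(y) = -1.5659, v = y - alpha*grad = -1.1267
  prox(v) = soft_thresh(-1.1267, 0.0595) = -1.0671
Iteration 4: beta = 0.6, y = -1.0671 + 0.6*(-1.0671 + 1.4869) = -0.8153
  grad(y) = 1.4778, v = y - alpha*grad = -0.8804
  prox(v) = soft_thresh(-0.8804, 0.0595) = -0.8209
f(x_4) = 4*(-0.8209)^2 + 8*(-0.8209) + 1.35*|-0.8209| = -2.7635


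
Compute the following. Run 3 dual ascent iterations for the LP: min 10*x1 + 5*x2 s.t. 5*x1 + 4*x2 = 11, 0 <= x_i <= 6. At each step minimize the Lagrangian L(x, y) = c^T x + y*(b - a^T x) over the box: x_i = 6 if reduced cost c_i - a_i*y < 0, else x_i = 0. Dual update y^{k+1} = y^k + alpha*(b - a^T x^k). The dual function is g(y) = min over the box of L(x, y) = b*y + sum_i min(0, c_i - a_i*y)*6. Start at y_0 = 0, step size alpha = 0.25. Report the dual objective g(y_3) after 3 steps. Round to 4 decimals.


Dual ascent for LP: min 10*x1 + 5*x2, 5*x1 + 4*x2 = 11, 0 <= x_i <= 6
Step 1: y^k = 0.0, reduced costs: (10.0, 5.0)
  x^k = (0.0, 0.0), subgradient = b - a^T x = 11.0
  y^{k+1} = 0.0 + 0.25*11.0 = 2.75
Step 2: y^k = 2.75, reduced costs: (-3.75, -6.0)
  x^k = (6.0, 6.0), subgradient = b - a^T x = -43.0
  y^{k+1} = 2.75 + 0.25*-43.0 = -8.0
Step 3: y^k = -8.0, reduced costs: (50.0, 37.0)
  x^k = (0.0, 0.0), subgradient = b - a^T x = 11.0
  y^{k+1} = -8.0 + 0.25*11.0 = -5.25
Dual objective at y_3 = -5.25: reduced costs (36.25, 26.0), box minimizer x = (0.0, 0.0)
g(y_3) = b*y + (c1 - a1*y)*x1 + (c2 - a2*y)*x2 = 11*(-5.25) + 36.25*0.0 + 26.0*0.0 = -57.75 + 0.0 + 0.0 = -57.75


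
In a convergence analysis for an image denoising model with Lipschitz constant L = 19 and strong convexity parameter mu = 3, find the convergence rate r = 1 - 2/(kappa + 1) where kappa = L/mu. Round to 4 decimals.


Step 1: Compute the condition number.
kappa = L/mu = 19/3 = 6.3333
Step 2: Compute the convergence rate.
r = 1 - 2/(kappa + 1) = 1 - 2*mu/(L + mu) = (L - mu)/(L + mu) = 16/22 = 0.7273


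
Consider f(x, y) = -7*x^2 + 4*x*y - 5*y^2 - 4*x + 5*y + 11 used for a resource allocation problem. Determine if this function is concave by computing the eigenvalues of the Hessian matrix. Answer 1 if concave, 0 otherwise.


The Hessian of f(x,y) = -7*x^2 + 4*x*y - 5*y^2 - 4*x + 5*y + 11 is:
H = [[-14, 4], [4, -10]]
Trace = -14 - 10 = -24
Determinant = -14*-10 - (4)^2 = 124
Discriminant = (-24)^2 - 4*124 = 80.0
Eigenvalues: lambda_1 = -16.4721, lambda_2 = -7.5279
The function is concave.

1


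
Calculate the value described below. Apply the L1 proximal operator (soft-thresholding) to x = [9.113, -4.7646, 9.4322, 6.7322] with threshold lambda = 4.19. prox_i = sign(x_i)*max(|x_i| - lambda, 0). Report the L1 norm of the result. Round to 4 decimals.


Soft-thresholding with lambda = 4.19:
prox(9.113) = sign(9.113)*max(|9.113| - 4.19, 0) = 4.923
prox(-4.7646) = sign(-4.7646)*max(|-4.7646| - 4.19, 0) = -0.5746
prox(9.4322) = sign(9.4322)*max(|9.4322| - 4.19, 0) = 5.2422
prox(6.7322) = sign(6.7322)*max(|6.7322| - 4.19, 0) = 2.5422
prox(x) = [4.923, -0.5746, 5.2422, 2.5422]
||prox(x)||_1 = 4.923 + 0.5746 + 5.2422 + 2.5422 = 13.282


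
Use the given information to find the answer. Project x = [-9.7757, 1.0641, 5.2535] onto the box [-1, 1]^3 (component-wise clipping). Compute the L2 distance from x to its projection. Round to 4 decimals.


Project each component onto [-1, 1].
clip(-9.7757) = -1.0, clip(1.0641) = 1.0, clip(5.2535) = 1.0
Projection = [-1.0, 1.0, 1.0]
Squared diffs: [77.0129, 0.0041, 18.0923]
Distance = sqrt(95.1093) = 9.7524


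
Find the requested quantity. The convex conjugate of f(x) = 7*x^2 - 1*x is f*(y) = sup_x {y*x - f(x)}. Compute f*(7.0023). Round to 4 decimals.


f*(y) = sup_x {y*x - a*x^2 - b*x} = sup_x {(y-b)*x - a*x^2}
FOC: (y - b) - 2a*x = 0 => x* = (y - b)/(2a)
x* = (7.0023 + 1)/(2*7) = 0.5716
f*(7.0023) = (y-b)^2/(4a) = (7.0023 + 1)^2/(4*7)
= 64.0368/28 = 2.287


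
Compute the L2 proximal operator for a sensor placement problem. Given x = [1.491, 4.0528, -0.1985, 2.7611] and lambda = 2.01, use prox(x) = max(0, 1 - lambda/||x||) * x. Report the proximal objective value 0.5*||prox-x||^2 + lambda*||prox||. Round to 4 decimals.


Step 1: Compute ||x||.
||x|| = 5.1295
Step 2: Compute scaling factor.
scale = max(0, 1 - 2.01/5.1295) = 0.6081
Step 3: prox(x) = [0.9067, 2.4647, -0.1207, 1.6792]
||prox(x)|| = 3.1195
Step 4: Proximal objective.
0.5*||prox-x||^2 = 2.0201
lambda*||prox|| = 6.2702
Total = 8.2902


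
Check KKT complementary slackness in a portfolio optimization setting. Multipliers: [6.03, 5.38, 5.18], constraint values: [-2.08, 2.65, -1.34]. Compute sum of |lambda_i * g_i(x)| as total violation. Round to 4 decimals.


KKT complementary slackness check:
lambda_1 * g_1 = 6.03 * -2.08 = -12.5424
lambda_2 * g_2 = 5.38 * 2.65 = 14.257
lambda_3 * g_3 = 5.18 * -1.34 = -6.9412
Total violation = 12.5424 + 14.257 + 6.9412 = 33.7406


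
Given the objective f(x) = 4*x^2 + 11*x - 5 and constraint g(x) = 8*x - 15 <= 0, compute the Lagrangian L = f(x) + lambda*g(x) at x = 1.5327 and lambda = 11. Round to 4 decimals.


Step 1: Evaluate f(x).
f(1.5327) = 4*1.5327^2 + 11*1.5327 - 5 = 21.2564
Step 2: Evaluate g(x).
g(1.5327) = 8*1.5327 - 15 = -2.7384
Step 3: Compute Lagrangian.
L = 21.2564 + 11*-2.7384 = -8.866


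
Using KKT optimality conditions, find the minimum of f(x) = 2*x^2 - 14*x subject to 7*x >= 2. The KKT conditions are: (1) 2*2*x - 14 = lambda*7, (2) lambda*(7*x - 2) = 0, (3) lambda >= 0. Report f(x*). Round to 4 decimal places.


Step 1: Try lambda = 0 (constraint inactive).
Stationarity: 2*2*x - 14 = 0
x* = 14/(2*2) = 3.5
Check constraint: 7*3.5 = 24.5 >= 2 -- satisfied.
Step 2: Compute optimal value.
f(x*) = 2*3.5^2 - 14*3.5 = -24.5


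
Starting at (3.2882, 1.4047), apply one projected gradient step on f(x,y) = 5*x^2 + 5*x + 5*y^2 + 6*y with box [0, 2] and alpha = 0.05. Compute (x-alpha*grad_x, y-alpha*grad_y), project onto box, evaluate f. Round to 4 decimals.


Step 1: Compute gradient at (3.2882, 1.4047).
grad_x = 2*5*3.2882 + 5 = 37.882
grad_y = 2*5*1.4047 + 6 = 20.047
Step 2: Gradient step.
x_raw = 3.2882 - 0.05*37.882 = 1.3941
y_raw = 1.4047 - 0.05*20.047 = 0.4024
Step 3: Project onto [0, 2].
x_proj = clip(1.3941) = 1.3941
y_proj = clip(0.4024) = 0.4024
Step 4: Evaluate f.
f(1.3941, 0.4024) = 19.9116


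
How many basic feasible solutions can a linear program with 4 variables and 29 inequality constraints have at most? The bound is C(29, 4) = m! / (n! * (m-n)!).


Each vertex corresponds to some choice of n active constraints out of m, so the number of vertices is at most C(m, n) = m! / (n!(m-n)!).
m = 29, n = 4
Numerator: 29 * 28 * 27 * 26
Denominator: 4! = 24
C(29, 4) = 23751


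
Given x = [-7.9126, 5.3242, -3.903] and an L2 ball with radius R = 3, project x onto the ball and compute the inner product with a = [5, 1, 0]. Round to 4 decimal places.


Step 1: Compute ||x|| (intermediates to 6 decimals).
||x|| = sqrt((-7.9126)^2 + 5.3242^2 + (-3.903)^2) = 10.304841
Step 2: Project.
Since ||x|| > R, scale = R/||x|| = 3/10.304841 = 0.291125, proj(x) = scale * x
proj(x) = [-2.303556, 1.550008, -1.136261]
Step 3: Dot product.
a^T * proj(x) = 5*(-2.303556) + 1*1.550008 + 0*(-1.136261) = -9.9678


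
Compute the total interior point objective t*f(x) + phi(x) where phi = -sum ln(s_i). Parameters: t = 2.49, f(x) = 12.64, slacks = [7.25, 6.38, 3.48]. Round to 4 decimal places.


Step 1: Compute log-barrier.
ln values: [1.981, 1.8532, 1.247]
phi = -(1.981 + 1.8532 + 1.247) = -5.0812
Step 2: Compute augmented objective.
t*f(x) = 2.49*12.64 = 31.4736
Total = 31.4736 - 5.0812 = 26.3924


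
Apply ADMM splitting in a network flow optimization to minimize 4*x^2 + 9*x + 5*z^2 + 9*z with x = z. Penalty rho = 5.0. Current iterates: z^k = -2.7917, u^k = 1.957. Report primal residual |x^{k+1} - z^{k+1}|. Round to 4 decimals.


ADMM iteration with rho = 5.0, z^k = -2.7917, u^k = 1.957
Step 1: x-update.
Minimize 4*x^2 + 9*x + (5.0/2)*(x + 2.7917 + 1.957)^2
FOC: (2*4 + 5.0)*x = -9 + 5.0*(-2.7917 - 1.957)
x^{k+1} = -2.5187
Step 2: z-update.
Minimize 5*z^2 + 9*z + (5.0/2)*(-2.5187 - z + 1.957)^2
FOC: (2*5 + 5.0)*z = -9 + 5.0*(-2.5187 + 1.957)
z^{k+1} = -0.7872
Step 3: u-update.
u^{k+1} = 1.957 - 2.5187 + 0.7872 = 0.2255
Step 4: Primal residual = |-2.5187 + 0.7872| = 1.7315


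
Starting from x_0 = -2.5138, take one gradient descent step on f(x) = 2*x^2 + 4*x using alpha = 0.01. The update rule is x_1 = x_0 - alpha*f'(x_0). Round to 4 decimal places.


We compute the gradient at x_0 and apply the update.
f'(x) = 4*x + 4
f'(-2.5138) = 4*-2.5138 + 4 = -6.0552
x_1 = -2.5138 - 0.01*-6.0552 = -2.4532


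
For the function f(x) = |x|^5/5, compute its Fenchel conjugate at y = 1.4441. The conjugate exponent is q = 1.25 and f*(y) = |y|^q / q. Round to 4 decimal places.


The conjugate exponent q satisfies 1/p + 1/q = 1.
p = 5, so q = 5/(5 - 1) = 1.25
|y|^q = 1.4441^1.25 = 1.5831
f*(1.4441) = 1.5831 / 1.25 = 1.2664


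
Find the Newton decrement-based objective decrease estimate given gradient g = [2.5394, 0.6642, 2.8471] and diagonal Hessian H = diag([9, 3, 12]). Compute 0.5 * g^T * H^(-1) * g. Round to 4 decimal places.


Step 1: H is diagonal, so H^(-1) * g = [0.2822, 0.2214, 0.2373].
Step 2: g^T H^(-1) g = sum_i g_i^2 / H_ii
  = (2.5394)^2/9 + (0.6642)^2/3 + (2.8471)^2/12
  = 0.7165 + 0.1471 + 0.6755 = 1.5391
Step 3: Objective decrease = 0.5 * g^T H^(-1) g = 0.7695


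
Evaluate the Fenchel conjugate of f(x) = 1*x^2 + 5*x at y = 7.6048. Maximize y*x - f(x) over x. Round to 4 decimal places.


f*(y) = sup_x {y*x - a*x^2 - b*x} = sup_x {(y-b)*x - a*x^2}
FOC: (y - b) - 2a*x = 0 => x* = (y - b)/(2a)
x* = (7.6048 - 5)/(2*1) = 1.3024
f*(7.6048) = (y-b)^2/(4a) = (7.6048 - 5)^2/(4*1)
= 6.785/4 = 1.6962


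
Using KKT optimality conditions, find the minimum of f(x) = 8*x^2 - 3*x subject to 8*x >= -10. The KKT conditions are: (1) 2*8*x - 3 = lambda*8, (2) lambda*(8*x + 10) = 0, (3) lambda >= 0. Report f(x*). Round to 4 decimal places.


Step 1: Try lambda = 0 (constraint inactive).
Stationarity: 2*8*x - 3 = 0
x* = 3/(2*8) = 0.1875
Check constraint: 8*0.1875 = 1.5 >= -10 -- satisfied.
Step 2: Compute optimal value.
f(x*) = 8*0.1875^2 - 3*0.1875 = -0.2813


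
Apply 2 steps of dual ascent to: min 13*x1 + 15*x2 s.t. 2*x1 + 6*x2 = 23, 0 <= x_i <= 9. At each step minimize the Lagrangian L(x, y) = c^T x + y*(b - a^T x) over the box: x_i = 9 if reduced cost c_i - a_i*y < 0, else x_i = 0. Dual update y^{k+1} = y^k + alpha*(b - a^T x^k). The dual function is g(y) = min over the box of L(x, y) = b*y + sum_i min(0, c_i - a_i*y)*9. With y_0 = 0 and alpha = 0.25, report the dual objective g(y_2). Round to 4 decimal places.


Dual ascent for LP: min 13*x1 + 15*x2, 2*x1 + 6*x2 = 23, 0 <= x_i <= 9
Step 1: y^k = 0.0, reduced costs: (13.0, 15.0)
  x^k = (0.0, 0.0), subgradient = b - a^T x = 23.0
  y^{k+1} = 0.0 + 0.25*23.0 = 5.75
Step 2: y^k = 5.75, reduced costs: (1.5, -19.5)
  x^k = (0.0, 9.0), subgradient = b - a^T x = -31.0
  y^{k+1} = 5.75 + 0.25*-31.0 = -2.0
Dual objective at y_2 = -2.0: reduced costs (17.0, 27.0), box minimizer x = (0.0, 0.0)
g(y_2) = b*y + (c1 - a1*y)*x1 + (c2 - a2*y)*x2 = 23*(-2.0) + 17.0*0.0 + 27.0*0.0 = -46.0 + 0.0 + 0.0 = -46.0


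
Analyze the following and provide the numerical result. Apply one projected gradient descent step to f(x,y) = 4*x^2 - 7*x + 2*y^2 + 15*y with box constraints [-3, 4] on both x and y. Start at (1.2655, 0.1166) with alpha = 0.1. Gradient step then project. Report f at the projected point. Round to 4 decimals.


Step 1: Compute gradient at (1.2655, 0.1166).
grad_x = 2*4*1.2655 - 7 = 3.124
grad_y = 2*2*0.1166 + 15 = 15.4664
Step 2: Gradient step.
x_raw = 1.2655 - 0.1*3.124 = 0.9531
y_raw = 0.1166 - 0.1*15.4664 = -1.43
Step 3: Project onto [-3, 4].
x_proj = clip(0.9531) = 0.9531
y_proj = clip(-1.43) = -1.43
Step 4: Evaluate f.
f(0.9531, -1.43) = -20.3987


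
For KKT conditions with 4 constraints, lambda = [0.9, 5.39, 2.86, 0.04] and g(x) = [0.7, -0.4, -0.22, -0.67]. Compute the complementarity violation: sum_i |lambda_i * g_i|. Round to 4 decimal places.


KKT complementary slackness check:
lambda_1 * g_1 = 0.9 * 0.7 = 0.63
lambda_2 * g_2 = 5.39 * -0.4 = -2.156
lambda_3 * g_3 = 2.86 * -0.22 = -0.6292
lambda_4 * g_4 = 0.04 * -0.67 = -0.0268
Total violation = 0.63 + 2.156 + 0.6292 + 0.0268 = 3.442


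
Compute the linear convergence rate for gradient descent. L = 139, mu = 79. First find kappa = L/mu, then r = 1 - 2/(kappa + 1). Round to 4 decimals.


Step 1: Compute the condition number.
kappa = L/mu = 139/79 = 1.7595
Step 2: Compute the convergence rate.
r = 1 - 2/(kappa + 1) = 1 - 2*mu/(L + mu) = (L - mu)/(L + mu) = 60/218 = 0.2752


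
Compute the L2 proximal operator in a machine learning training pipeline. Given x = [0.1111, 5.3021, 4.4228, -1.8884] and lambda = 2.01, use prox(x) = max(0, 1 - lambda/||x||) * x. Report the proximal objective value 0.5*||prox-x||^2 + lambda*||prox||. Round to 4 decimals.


Step 1: Compute ||x||.
||x|| = 7.159
Step 2: Compute scaling factor.
scale = max(0, 1 - 2.01/7.159) = 0.7192
Step 3: prox(x) = [0.0799, 3.8135, 3.181, -1.3582]
||prox(x)|| = 5.149
Step 4: Proximal objective.
0.5*||prox-x||^2 = 2.0201
lambda*||prox|| = 10.3495
Total = 12.3696
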